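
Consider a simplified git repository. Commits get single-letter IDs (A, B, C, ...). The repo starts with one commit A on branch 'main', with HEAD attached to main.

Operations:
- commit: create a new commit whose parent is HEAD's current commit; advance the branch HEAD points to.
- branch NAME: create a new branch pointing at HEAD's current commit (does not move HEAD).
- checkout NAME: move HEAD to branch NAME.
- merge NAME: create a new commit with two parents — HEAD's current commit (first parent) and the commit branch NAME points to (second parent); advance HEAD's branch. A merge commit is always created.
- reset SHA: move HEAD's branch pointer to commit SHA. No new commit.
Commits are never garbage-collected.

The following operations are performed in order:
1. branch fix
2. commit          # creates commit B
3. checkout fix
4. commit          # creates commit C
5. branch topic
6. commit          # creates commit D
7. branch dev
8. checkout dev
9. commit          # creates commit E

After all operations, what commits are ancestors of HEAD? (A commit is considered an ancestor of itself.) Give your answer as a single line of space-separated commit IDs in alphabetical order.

After op 1 (branch): HEAD=main@A [fix=A main=A]
After op 2 (commit): HEAD=main@B [fix=A main=B]
After op 3 (checkout): HEAD=fix@A [fix=A main=B]
After op 4 (commit): HEAD=fix@C [fix=C main=B]
After op 5 (branch): HEAD=fix@C [fix=C main=B topic=C]
After op 6 (commit): HEAD=fix@D [fix=D main=B topic=C]
After op 7 (branch): HEAD=fix@D [dev=D fix=D main=B topic=C]
After op 8 (checkout): HEAD=dev@D [dev=D fix=D main=B topic=C]
After op 9 (commit): HEAD=dev@E [dev=E fix=D main=B topic=C]

Answer: A C D E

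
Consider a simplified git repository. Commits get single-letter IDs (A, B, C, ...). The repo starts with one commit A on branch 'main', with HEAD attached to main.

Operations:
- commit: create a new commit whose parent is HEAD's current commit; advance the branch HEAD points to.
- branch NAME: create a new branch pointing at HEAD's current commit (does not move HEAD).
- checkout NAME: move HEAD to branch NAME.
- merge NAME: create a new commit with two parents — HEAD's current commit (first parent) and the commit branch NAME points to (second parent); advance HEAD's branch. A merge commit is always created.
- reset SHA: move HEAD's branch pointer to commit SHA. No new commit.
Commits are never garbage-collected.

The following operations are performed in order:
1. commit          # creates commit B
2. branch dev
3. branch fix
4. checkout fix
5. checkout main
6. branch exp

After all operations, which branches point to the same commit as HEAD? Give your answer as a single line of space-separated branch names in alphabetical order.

Answer: dev exp fix main

Derivation:
After op 1 (commit): HEAD=main@B [main=B]
After op 2 (branch): HEAD=main@B [dev=B main=B]
After op 3 (branch): HEAD=main@B [dev=B fix=B main=B]
After op 4 (checkout): HEAD=fix@B [dev=B fix=B main=B]
After op 5 (checkout): HEAD=main@B [dev=B fix=B main=B]
After op 6 (branch): HEAD=main@B [dev=B exp=B fix=B main=B]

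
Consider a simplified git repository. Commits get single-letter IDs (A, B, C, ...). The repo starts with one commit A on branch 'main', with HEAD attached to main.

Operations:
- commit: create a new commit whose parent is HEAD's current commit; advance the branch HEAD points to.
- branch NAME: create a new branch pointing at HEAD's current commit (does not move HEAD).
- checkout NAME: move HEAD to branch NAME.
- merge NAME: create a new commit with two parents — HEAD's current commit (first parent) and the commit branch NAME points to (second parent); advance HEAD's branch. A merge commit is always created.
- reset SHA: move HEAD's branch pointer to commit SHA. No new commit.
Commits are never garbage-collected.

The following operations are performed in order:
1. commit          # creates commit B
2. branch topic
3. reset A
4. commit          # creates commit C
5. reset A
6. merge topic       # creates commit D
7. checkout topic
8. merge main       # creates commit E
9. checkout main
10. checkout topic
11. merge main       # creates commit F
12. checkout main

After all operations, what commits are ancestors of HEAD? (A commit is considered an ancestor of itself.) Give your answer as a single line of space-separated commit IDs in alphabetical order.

After op 1 (commit): HEAD=main@B [main=B]
After op 2 (branch): HEAD=main@B [main=B topic=B]
After op 3 (reset): HEAD=main@A [main=A topic=B]
After op 4 (commit): HEAD=main@C [main=C topic=B]
After op 5 (reset): HEAD=main@A [main=A topic=B]
After op 6 (merge): HEAD=main@D [main=D topic=B]
After op 7 (checkout): HEAD=topic@B [main=D topic=B]
After op 8 (merge): HEAD=topic@E [main=D topic=E]
After op 9 (checkout): HEAD=main@D [main=D topic=E]
After op 10 (checkout): HEAD=topic@E [main=D topic=E]
After op 11 (merge): HEAD=topic@F [main=D topic=F]
After op 12 (checkout): HEAD=main@D [main=D topic=F]

Answer: A B D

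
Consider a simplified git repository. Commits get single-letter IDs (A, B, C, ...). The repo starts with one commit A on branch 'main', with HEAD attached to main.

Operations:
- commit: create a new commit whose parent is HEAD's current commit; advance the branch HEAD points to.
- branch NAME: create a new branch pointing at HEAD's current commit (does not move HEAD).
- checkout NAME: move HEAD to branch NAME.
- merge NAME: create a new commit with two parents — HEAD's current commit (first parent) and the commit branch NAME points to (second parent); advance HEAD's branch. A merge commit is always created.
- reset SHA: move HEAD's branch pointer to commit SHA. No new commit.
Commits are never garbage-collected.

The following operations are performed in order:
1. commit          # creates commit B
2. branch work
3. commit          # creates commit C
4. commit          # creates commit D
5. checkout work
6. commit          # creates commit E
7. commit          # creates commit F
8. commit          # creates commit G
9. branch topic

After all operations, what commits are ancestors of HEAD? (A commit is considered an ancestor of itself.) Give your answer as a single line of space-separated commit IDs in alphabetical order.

Answer: A B E F G

Derivation:
After op 1 (commit): HEAD=main@B [main=B]
After op 2 (branch): HEAD=main@B [main=B work=B]
After op 3 (commit): HEAD=main@C [main=C work=B]
After op 4 (commit): HEAD=main@D [main=D work=B]
After op 5 (checkout): HEAD=work@B [main=D work=B]
After op 6 (commit): HEAD=work@E [main=D work=E]
After op 7 (commit): HEAD=work@F [main=D work=F]
After op 8 (commit): HEAD=work@G [main=D work=G]
After op 9 (branch): HEAD=work@G [main=D topic=G work=G]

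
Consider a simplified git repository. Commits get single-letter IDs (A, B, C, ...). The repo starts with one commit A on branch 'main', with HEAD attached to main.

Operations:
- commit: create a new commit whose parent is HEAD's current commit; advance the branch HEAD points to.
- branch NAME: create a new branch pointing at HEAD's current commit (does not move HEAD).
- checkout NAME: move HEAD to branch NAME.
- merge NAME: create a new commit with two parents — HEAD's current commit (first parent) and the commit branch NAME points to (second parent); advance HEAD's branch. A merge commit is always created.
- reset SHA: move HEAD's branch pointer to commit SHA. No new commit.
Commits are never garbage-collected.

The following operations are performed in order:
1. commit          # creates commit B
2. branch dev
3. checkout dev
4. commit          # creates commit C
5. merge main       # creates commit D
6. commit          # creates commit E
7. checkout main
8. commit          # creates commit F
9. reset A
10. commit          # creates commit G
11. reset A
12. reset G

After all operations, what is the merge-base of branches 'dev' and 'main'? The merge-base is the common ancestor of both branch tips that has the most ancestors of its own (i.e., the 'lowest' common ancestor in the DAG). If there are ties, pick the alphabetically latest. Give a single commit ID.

Answer: A

Derivation:
After op 1 (commit): HEAD=main@B [main=B]
After op 2 (branch): HEAD=main@B [dev=B main=B]
After op 3 (checkout): HEAD=dev@B [dev=B main=B]
After op 4 (commit): HEAD=dev@C [dev=C main=B]
After op 5 (merge): HEAD=dev@D [dev=D main=B]
After op 6 (commit): HEAD=dev@E [dev=E main=B]
After op 7 (checkout): HEAD=main@B [dev=E main=B]
After op 8 (commit): HEAD=main@F [dev=E main=F]
After op 9 (reset): HEAD=main@A [dev=E main=A]
After op 10 (commit): HEAD=main@G [dev=E main=G]
After op 11 (reset): HEAD=main@A [dev=E main=A]
After op 12 (reset): HEAD=main@G [dev=E main=G]
ancestors(dev=E): ['A', 'B', 'C', 'D', 'E']
ancestors(main=G): ['A', 'G']
common: ['A']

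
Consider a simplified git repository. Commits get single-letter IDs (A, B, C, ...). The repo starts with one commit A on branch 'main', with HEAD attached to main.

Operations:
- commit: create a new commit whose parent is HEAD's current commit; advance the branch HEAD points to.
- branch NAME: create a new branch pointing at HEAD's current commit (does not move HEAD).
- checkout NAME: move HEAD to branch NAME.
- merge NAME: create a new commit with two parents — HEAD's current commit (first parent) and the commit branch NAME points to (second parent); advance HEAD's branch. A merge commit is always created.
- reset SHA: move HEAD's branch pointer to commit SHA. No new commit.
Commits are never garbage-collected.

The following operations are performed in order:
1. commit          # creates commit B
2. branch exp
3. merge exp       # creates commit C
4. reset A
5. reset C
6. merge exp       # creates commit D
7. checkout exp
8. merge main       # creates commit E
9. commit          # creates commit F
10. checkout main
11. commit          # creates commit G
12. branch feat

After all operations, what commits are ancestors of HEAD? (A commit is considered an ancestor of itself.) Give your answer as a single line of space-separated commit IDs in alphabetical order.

Answer: A B C D G

Derivation:
After op 1 (commit): HEAD=main@B [main=B]
After op 2 (branch): HEAD=main@B [exp=B main=B]
After op 3 (merge): HEAD=main@C [exp=B main=C]
After op 4 (reset): HEAD=main@A [exp=B main=A]
After op 5 (reset): HEAD=main@C [exp=B main=C]
After op 6 (merge): HEAD=main@D [exp=B main=D]
After op 7 (checkout): HEAD=exp@B [exp=B main=D]
After op 8 (merge): HEAD=exp@E [exp=E main=D]
After op 9 (commit): HEAD=exp@F [exp=F main=D]
After op 10 (checkout): HEAD=main@D [exp=F main=D]
After op 11 (commit): HEAD=main@G [exp=F main=G]
After op 12 (branch): HEAD=main@G [exp=F feat=G main=G]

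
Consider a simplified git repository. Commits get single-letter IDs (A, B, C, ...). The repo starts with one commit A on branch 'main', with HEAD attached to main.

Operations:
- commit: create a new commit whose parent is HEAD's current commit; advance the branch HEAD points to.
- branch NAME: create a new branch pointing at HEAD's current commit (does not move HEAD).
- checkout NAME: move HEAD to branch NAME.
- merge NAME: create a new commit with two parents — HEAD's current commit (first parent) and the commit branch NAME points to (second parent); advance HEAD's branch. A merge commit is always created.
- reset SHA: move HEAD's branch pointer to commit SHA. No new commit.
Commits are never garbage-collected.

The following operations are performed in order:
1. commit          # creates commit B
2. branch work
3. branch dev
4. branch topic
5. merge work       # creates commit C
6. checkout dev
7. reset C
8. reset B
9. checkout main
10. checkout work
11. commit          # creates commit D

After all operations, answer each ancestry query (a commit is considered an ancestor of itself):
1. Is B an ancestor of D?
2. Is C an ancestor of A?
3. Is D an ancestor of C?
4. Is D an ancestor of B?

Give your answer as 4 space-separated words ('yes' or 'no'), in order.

Answer: yes no no no

Derivation:
After op 1 (commit): HEAD=main@B [main=B]
After op 2 (branch): HEAD=main@B [main=B work=B]
After op 3 (branch): HEAD=main@B [dev=B main=B work=B]
After op 4 (branch): HEAD=main@B [dev=B main=B topic=B work=B]
After op 5 (merge): HEAD=main@C [dev=B main=C topic=B work=B]
After op 6 (checkout): HEAD=dev@B [dev=B main=C topic=B work=B]
After op 7 (reset): HEAD=dev@C [dev=C main=C topic=B work=B]
After op 8 (reset): HEAD=dev@B [dev=B main=C topic=B work=B]
After op 9 (checkout): HEAD=main@C [dev=B main=C topic=B work=B]
After op 10 (checkout): HEAD=work@B [dev=B main=C topic=B work=B]
After op 11 (commit): HEAD=work@D [dev=B main=C topic=B work=D]
ancestors(D) = {A,B,D}; B in? yes
ancestors(A) = {A}; C in? no
ancestors(C) = {A,B,C}; D in? no
ancestors(B) = {A,B}; D in? no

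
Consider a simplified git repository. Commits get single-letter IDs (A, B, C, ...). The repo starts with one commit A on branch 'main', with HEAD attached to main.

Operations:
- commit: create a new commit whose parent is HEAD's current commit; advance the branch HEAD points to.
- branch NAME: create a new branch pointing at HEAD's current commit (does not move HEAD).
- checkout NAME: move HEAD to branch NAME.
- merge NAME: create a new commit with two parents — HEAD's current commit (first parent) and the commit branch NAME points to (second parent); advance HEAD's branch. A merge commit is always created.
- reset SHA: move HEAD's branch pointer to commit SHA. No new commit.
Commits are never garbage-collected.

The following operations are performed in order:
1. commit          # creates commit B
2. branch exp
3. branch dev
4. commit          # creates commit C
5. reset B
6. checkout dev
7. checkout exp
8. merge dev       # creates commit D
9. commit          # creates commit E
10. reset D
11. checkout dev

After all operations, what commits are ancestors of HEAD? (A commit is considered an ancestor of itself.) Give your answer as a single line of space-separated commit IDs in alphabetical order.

Answer: A B

Derivation:
After op 1 (commit): HEAD=main@B [main=B]
After op 2 (branch): HEAD=main@B [exp=B main=B]
After op 3 (branch): HEAD=main@B [dev=B exp=B main=B]
After op 4 (commit): HEAD=main@C [dev=B exp=B main=C]
After op 5 (reset): HEAD=main@B [dev=B exp=B main=B]
After op 6 (checkout): HEAD=dev@B [dev=B exp=B main=B]
After op 7 (checkout): HEAD=exp@B [dev=B exp=B main=B]
After op 8 (merge): HEAD=exp@D [dev=B exp=D main=B]
After op 9 (commit): HEAD=exp@E [dev=B exp=E main=B]
After op 10 (reset): HEAD=exp@D [dev=B exp=D main=B]
After op 11 (checkout): HEAD=dev@B [dev=B exp=D main=B]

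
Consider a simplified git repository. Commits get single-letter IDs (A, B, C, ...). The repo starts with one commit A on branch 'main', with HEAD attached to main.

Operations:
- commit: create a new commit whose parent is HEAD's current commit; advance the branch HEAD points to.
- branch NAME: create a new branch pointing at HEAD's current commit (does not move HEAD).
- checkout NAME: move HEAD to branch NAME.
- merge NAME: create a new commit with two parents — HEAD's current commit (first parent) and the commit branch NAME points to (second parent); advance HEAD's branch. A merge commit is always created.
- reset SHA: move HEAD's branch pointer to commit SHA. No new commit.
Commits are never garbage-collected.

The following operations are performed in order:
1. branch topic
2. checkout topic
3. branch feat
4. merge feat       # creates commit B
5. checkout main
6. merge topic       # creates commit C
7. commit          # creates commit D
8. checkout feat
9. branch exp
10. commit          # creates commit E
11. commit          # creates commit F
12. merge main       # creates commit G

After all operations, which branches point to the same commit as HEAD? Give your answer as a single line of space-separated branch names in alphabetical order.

After op 1 (branch): HEAD=main@A [main=A topic=A]
After op 2 (checkout): HEAD=topic@A [main=A topic=A]
After op 3 (branch): HEAD=topic@A [feat=A main=A topic=A]
After op 4 (merge): HEAD=topic@B [feat=A main=A topic=B]
After op 5 (checkout): HEAD=main@A [feat=A main=A topic=B]
After op 6 (merge): HEAD=main@C [feat=A main=C topic=B]
After op 7 (commit): HEAD=main@D [feat=A main=D topic=B]
After op 8 (checkout): HEAD=feat@A [feat=A main=D topic=B]
After op 9 (branch): HEAD=feat@A [exp=A feat=A main=D topic=B]
After op 10 (commit): HEAD=feat@E [exp=A feat=E main=D topic=B]
After op 11 (commit): HEAD=feat@F [exp=A feat=F main=D topic=B]
After op 12 (merge): HEAD=feat@G [exp=A feat=G main=D topic=B]

Answer: feat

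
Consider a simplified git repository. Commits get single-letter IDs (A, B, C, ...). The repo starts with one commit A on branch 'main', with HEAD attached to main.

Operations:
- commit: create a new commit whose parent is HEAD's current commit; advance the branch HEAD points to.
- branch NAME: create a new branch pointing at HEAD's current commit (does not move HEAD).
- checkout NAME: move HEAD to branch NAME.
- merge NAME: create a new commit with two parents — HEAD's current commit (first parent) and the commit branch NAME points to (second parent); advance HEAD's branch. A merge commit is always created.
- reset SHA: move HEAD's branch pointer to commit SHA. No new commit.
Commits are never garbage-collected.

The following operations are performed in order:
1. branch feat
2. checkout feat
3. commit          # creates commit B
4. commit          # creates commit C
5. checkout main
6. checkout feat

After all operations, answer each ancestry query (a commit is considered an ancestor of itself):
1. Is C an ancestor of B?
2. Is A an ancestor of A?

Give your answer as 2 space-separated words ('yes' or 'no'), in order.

Answer: no yes

Derivation:
After op 1 (branch): HEAD=main@A [feat=A main=A]
After op 2 (checkout): HEAD=feat@A [feat=A main=A]
After op 3 (commit): HEAD=feat@B [feat=B main=A]
After op 4 (commit): HEAD=feat@C [feat=C main=A]
After op 5 (checkout): HEAD=main@A [feat=C main=A]
After op 6 (checkout): HEAD=feat@C [feat=C main=A]
ancestors(B) = {A,B}; C in? no
ancestors(A) = {A}; A in? yes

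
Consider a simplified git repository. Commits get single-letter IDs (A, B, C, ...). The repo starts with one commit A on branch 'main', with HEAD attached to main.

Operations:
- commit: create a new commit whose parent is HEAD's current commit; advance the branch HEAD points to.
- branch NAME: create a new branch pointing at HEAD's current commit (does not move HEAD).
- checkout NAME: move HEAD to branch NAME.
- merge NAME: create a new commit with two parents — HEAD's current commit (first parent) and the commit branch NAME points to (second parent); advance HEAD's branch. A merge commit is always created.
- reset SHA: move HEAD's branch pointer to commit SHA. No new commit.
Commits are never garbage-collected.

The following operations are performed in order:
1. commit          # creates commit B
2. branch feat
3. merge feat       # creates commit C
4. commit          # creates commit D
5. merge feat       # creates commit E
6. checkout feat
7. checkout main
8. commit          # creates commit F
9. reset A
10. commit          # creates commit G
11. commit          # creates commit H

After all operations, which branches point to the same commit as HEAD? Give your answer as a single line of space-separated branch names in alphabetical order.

Answer: main

Derivation:
After op 1 (commit): HEAD=main@B [main=B]
After op 2 (branch): HEAD=main@B [feat=B main=B]
After op 3 (merge): HEAD=main@C [feat=B main=C]
After op 4 (commit): HEAD=main@D [feat=B main=D]
After op 5 (merge): HEAD=main@E [feat=B main=E]
After op 6 (checkout): HEAD=feat@B [feat=B main=E]
After op 7 (checkout): HEAD=main@E [feat=B main=E]
After op 8 (commit): HEAD=main@F [feat=B main=F]
After op 9 (reset): HEAD=main@A [feat=B main=A]
After op 10 (commit): HEAD=main@G [feat=B main=G]
After op 11 (commit): HEAD=main@H [feat=B main=H]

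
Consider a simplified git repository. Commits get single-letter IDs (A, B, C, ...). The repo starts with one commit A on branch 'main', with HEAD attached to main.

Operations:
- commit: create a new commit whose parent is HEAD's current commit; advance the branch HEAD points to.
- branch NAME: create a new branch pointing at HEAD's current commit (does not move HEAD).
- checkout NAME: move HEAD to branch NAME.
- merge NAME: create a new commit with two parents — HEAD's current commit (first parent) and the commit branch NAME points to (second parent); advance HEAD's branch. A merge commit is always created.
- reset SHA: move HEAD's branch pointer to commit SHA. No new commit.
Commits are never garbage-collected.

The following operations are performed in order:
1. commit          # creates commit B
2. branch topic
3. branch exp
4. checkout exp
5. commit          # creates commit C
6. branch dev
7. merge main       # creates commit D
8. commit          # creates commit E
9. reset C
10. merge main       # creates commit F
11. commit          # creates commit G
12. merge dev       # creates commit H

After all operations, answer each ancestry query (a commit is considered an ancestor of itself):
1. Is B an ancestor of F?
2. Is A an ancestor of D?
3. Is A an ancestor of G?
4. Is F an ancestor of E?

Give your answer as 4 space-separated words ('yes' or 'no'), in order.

Answer: yes yes yes no

Derivation:
After op 1 (commit): HEAD=main@B [main=B]
After op 2 (branch): HEAD=main@B [main=B topic=B]
After op 3 (branch): HEAD=main@B [exp=B main=B topic=B]
After op 4 (checkout): HEAD=exp@B [exp=B main=B topic=B]
After op 5 (commit): HEAD=exp@C [exp=C main=B topic=B]
After op 6 (branch): HEAD=exp@C [dev=C exp=C main=B topic=B]
After op 7 (merge): HEAD=exp@D [dev=C exp=D main=B topic=B]
After op 8 (commit): HEAD=exp@E [dev=C exp=E main=B topic=B]
After op 9 (reset): HEAD=exp@C [dev=C exp=C main=B topic=B]
After op 10 (merge): HEAD=exp@F [dev=C exp=F main=B topic=B]
After op 11 (commit): HEAD=exp@G [dev=C exp=G main=B topic=B]
After op 12 (merge): HEAD=exp@H [dev=C exp=H main=B topic=B]
ancestors(F) = {A,B,C,F}; B in? yes
ancestors(D) = {A,B,C,D}; A in? yes
ancestors(G) = {A,B,C,F,G}; A in? yes
ancestors(E) = {A,B,C,D,E}; F in? no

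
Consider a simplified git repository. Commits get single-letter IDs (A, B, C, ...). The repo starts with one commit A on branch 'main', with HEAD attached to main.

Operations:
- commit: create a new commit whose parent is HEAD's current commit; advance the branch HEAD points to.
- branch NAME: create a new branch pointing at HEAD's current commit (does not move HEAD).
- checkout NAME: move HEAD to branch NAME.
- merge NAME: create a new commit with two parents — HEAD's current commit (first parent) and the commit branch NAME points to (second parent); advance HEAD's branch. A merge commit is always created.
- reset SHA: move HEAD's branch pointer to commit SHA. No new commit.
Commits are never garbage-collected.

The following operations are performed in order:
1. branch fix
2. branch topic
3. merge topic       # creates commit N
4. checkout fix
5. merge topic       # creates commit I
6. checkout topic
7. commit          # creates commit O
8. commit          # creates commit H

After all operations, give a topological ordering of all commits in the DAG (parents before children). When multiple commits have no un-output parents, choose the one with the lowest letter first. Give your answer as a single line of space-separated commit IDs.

Answer: A I N O H

Derivation:
After op 1 (branch): HEAD=main@A [fix=A main=A]
After op 2 (branch): HEAD=main@A [fix=A main=A topic=A]
After op 3 (merge): HEAD=main@N [fix=A main=N topic=A]
After op 4 (checkout): HEAD=fix@A [fix=A main=N topic=A]
After op 5 (merge): HEAD=fix@I [fix=I main=N topic=A]
After op 6 (checkout): HEAD=topic@A [fix=I main=N topic=A]
After op 7 (commit): HEAD=topic@O [fix=I main=N topic=O]
After op 8 (commit): HEAD=topic@H [fix=I main=N topic=H]
commit A: parents=[]
commit H: parents=['O']
commit I: parents=['A', 'A']
commit N: parents=['A', 'A']
commit O: parents=['A']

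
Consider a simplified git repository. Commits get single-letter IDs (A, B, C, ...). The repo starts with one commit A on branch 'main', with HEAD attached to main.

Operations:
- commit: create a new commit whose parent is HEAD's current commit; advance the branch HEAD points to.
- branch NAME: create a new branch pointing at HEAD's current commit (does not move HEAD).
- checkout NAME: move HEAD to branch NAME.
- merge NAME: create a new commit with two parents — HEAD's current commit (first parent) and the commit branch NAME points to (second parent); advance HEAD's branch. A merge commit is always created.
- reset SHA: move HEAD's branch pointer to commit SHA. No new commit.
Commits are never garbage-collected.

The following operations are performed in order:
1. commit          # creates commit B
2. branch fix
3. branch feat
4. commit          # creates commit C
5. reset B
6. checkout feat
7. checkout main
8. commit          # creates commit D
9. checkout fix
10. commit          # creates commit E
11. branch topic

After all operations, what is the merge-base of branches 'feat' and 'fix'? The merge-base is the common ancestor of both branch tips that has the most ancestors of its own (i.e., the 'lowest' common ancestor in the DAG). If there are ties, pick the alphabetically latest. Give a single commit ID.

Answer: B

Derivation:
After op 1 (commit): HEAD=main@B [main=B]
After op 2 (branch): HEAD=main@B [fix=B main=B]
After op 3 (branch): HEAD=main@B [feat=B fix=B main=B]
After op 4 (commit): HEAD=main@C [feat=B fix=B main=C]
After op 5 (reset): HEAD=main@B [feat=B fix=B main=B]
After op 6 (checkout): HEAD=feat@B [feat=B fix=B main=B]
After op 7 (checkout): HEAD=main@B [feat=B fix=B main=B]
After op 8 (commit): HEAD=main@D [feat=B fix=B main=D]
After op 9 (checkout): HEAD=fix@B [feat=B fix=B main=D]
After op 10 (commit): HEAD=fix@E [feat=B fix=E main=D]
After op 11 (branch): HEAD=fix@E [feat=B fix=E main=D topic=E]
ancestors(feat=B): ['A', 'B']
ancestors(fix=E): ['A', 'B', 'E']
common: ['A', 'B']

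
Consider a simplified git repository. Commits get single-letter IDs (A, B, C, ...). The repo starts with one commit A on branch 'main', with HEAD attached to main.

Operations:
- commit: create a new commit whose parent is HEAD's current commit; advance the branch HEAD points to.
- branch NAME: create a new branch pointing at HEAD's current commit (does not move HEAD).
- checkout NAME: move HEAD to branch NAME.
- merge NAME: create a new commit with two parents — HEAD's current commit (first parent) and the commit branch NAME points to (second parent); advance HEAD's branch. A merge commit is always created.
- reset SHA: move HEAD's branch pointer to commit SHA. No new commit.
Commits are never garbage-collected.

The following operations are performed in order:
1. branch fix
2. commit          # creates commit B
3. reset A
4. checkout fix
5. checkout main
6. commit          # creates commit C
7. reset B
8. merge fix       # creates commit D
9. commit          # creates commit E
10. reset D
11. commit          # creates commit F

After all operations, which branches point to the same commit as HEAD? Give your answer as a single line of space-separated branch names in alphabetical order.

Answer: main

Derivation:
After op 1 (branch): HEAD=main@A [fix=A main=A]
After op 2 (commit): HEAD=main@B [fix=A main=B]
After op 3 (reset): HEAD=main@A [fix=A main=A]
After op 4 (checkout): HEAD=fix@A [fix=A main=A]
After op 5 (checkout): HEAD=main@A [fix=A main=A]
After op 6 (commit): HEAD=main@C [fix=A main=C]
After op 7 (reset): HEAD=main@B [fix=A main=B]
After op 8 (merge): HEAD=main@D [fix=A main=D]
After op 9 (commit): HEAD=main@E [fix=A main=E]
After op 10 (reset): HEAD=main@D [fix=A main=D]
After op 11 (commit): HEAD=main@F [fix=A main=F]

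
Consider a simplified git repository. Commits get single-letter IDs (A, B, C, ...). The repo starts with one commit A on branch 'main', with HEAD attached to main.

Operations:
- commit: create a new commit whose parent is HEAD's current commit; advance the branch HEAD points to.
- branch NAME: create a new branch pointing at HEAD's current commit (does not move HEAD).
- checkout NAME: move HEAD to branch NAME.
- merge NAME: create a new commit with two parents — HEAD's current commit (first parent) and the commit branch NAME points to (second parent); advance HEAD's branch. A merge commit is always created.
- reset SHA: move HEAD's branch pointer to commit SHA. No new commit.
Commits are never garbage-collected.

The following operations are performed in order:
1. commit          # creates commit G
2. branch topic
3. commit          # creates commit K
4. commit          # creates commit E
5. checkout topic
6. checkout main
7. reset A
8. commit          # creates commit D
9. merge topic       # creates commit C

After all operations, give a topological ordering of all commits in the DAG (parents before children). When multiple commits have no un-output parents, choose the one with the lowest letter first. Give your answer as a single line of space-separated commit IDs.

Answer: A D G C K E

Derivation:
After op 1 (commit): HEAD=main@G [main=G]
After op 2 (branch): HEAD=main@G [main=G topic=G]
After op 3 (commit): HEAD=main@K [main=K topic=G]
After op 4 (commit): HEAD=main@E [main=E topic=G]
After op 5 (checkout): HEAD=topic@G [main=E topic=G]
After op 6 (checkout): HEAD=main@E [main=E topic=G]
After op 7 (reset): HEAD=main@A [main=A topic=G]
After op 8 (commit): HEAD=main@D [main=D topic=G]
After op 9 (merge): HEAD=main@C [main=C topic=G]
commit A: parents=[]
commit C: parents=['D', 'G']
commit D: parents=['A']
commit E: parents=['K']
commit G: parents=['A']
commit K: parents=['G']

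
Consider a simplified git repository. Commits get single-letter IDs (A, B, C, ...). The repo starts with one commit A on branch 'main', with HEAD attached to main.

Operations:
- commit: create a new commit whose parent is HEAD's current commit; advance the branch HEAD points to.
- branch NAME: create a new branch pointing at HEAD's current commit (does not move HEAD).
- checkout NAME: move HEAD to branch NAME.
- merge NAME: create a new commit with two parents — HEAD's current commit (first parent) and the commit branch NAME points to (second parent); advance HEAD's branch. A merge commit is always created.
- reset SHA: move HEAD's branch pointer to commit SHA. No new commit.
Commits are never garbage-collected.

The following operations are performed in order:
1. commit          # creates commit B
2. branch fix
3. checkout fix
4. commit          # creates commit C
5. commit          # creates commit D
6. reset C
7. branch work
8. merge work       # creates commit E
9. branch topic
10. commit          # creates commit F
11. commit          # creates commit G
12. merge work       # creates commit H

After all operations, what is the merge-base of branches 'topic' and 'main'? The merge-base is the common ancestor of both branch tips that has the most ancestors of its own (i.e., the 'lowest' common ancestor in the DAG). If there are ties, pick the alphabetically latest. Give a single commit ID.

After op 1 (commit): HEAD=main@B [main=B]
After op 2 (branch): HEAD=main@B [fix=B main=B]
After op 3 (checkout): HEAD=fix@B [fix=B main=B]
After op 4 (commit): HEAD=fix@C [fix=C main=B]
After op 5 (commit): HEAD=fix@D [fix=D main=B]
After op 6 (reset): HEAD=fix@C [fix=C main=B]
After op 7 (branch): HEAD=fix@C [fix=C main=B work=C]
After op 8 (merge): HEAD=fix@E [fix=E main=B work=C]
After op 9 (branch): HEAD=fix@E [fix=E main=B topic=E work=C]
After op 10 (commit): HEAD=fix@F [fix=F main=B topic=E work=C]
After op 11 (commit): HEAD=fix@G [fix=G main=B topic=E work=C]
After op 12 (merge): HEAD=fix@H [fix=H main=B topic=E work=C]
ancestors(topic=E): ['A', 'B', 'C', 'E']
ancestors(main=B): ['A', 'B']
common: ['A', 'B']

Answer: B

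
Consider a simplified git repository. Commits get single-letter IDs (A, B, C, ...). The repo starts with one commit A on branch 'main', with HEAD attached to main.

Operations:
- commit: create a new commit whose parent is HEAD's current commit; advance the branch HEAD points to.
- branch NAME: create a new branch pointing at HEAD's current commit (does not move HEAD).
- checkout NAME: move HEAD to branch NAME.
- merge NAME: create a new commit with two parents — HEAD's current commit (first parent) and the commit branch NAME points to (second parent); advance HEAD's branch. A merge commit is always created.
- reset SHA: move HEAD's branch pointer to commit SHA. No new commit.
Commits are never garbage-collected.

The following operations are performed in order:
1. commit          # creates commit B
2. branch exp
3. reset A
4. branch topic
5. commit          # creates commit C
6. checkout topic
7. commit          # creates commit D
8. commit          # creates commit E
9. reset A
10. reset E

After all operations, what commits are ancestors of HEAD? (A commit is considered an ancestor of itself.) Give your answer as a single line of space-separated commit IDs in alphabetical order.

After op 1 (commit): HEAD=main@B [main=B]
After op 2 (branch): HEAD=main@B [exp=B main=B]
After op 3 (reset): HEAD=main@A [exp=B main=A]
After op 4 (branch): HEAD=main@A [exp=B main=A topic=A]
After op 5 (commit): HEAD=main@C [exp=B main=C topic=A]
After op 6 (checkout): HEAD=topic@A [exp=B main=C topic=A]
After op 7 (commit): HEAD=topic@D [exp=B main=C topic=D]
After op 8 (commit): HEAD=topic@E [exp=B main=C topic=E]
After op 9 (reset): HEAD=topic@A [exp=B main=C topic=A]
After op 10 (reset): HEAD=topic@E [exp=B main=C topic=E]

Answer: A D E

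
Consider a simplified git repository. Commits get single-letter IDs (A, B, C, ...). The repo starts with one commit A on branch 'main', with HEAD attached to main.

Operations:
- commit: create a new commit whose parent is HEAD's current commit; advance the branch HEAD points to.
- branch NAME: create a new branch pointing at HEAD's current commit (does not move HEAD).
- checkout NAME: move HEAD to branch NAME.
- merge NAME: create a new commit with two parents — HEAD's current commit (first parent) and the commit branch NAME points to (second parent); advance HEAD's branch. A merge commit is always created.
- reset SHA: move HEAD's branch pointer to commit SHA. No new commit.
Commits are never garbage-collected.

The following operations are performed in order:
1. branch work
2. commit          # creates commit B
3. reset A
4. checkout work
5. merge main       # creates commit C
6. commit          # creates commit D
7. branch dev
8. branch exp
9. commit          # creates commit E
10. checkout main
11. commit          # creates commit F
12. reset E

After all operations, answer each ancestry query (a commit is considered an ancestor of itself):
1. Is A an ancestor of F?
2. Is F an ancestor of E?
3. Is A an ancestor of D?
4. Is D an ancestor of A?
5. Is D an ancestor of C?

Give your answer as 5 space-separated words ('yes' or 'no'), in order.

After op 1 (branch): HEAD=main@A [main=A work=A]
After op 2 (commit): HEAD=main@B [main=B work=A]
After op 3 (reset): HEAD=main@A [main=A work=A]
After op 4 (checkout): HEAD=work@A [main=A work=A]
After op 5 (merge): HEAD=work@C [main=A work=C]
After op 6 (commit): HEAD=work@D [main=A work=D]
After op 7 (branch): HEAD=work@D [dev=D main=A work=D]
After op 8 (branch): HEAD=work@D [dev=D exp=D main=A work=D]
After op 9 (commit): HEAD=work@E [dev=D exp=D main=A work=E]
After op 10 (checkout): HEAD=main@A [dev=D exp=D main=A work=E]
After op 11 (commit): HEAD=main@F [dev=D exp=D main=F work=E]
After op 12 (reset): HEAD=main@E [dev=D exp=D main=E work=E]
ancestors(F) = {A,F}; A in? yes
ancestors(E) = {A,C,D,E}; F in? no
ancestors(D) = {A,C,D}; A in? yes
ancestors(A) = {A}; D in? no
ancestors(C) = {A,C}; D in? no

Answer: yes no yes no no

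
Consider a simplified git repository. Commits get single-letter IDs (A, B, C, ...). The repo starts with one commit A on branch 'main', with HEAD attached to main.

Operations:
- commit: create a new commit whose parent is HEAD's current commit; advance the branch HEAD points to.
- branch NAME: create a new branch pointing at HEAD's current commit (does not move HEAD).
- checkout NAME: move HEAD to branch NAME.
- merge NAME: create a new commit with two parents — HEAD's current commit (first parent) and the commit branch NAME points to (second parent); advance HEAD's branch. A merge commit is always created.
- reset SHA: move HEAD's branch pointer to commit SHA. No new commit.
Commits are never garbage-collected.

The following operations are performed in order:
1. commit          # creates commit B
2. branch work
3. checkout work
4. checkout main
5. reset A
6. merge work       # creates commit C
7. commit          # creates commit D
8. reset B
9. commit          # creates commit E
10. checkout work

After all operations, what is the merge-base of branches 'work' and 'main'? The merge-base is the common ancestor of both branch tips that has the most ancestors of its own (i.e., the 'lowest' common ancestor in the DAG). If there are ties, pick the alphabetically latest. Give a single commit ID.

After op 1 (commit): HEAD=main@B [main=B]
After op 2 (branch): HEAD=main@B [main=B work=B]
After op 3 (checkout): HEAD=work@B [main=B work=B]
After op 4 (checkout): HEAD=main@B [main=B work=B]
After op 5 (reset): HEAD=main@A [main=A work=B]
After op 6 (merge): HEAD=main@C [main=C work=B]
After op 7 (commit): HEAD=main@D [main=D work=B]
After op 8 (reset): HEAD=main@B [main=B work=B]
After op 9 (commit): HEAD=main@E [main=E work=B]
After op 10 (checkout): HEAD=work@B [main=E work=B]
ancestors(work=B): ['A', 'B']
ancestors(main=E): ['A', 'B', 'E']
common: ['A', 'B']

Answer: B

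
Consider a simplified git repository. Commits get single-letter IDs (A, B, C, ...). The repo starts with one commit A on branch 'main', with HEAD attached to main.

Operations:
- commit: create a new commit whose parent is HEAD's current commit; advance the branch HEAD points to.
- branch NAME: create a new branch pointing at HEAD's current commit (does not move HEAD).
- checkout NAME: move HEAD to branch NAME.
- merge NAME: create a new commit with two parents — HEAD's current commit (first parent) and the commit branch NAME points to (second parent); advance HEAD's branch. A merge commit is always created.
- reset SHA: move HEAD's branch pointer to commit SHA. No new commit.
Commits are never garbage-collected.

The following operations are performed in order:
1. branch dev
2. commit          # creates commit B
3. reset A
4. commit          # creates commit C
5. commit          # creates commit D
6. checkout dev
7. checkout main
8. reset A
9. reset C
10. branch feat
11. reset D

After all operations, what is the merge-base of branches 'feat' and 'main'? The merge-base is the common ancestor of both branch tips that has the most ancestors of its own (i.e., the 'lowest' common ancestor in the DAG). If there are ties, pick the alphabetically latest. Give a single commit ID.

After op 1 (branch): HEAD=main@A [dev=A main=A]
After op 2 (commit): HEAD=main@B [dev=A main=B]
After op 3 (reset): HEAD=main@A [dev=A main=A]
After op 4 (commit): HEAD=main@C [dev=A main=C]
After op 5 (commit): HEAD=main@D [dev=A main=D]
After op 6 (checkout): HEAD=dev@A [dev=A main=D]
After op 7 (checkout): HEAD=main@D [dev=A main=D]
After op 8 (reset): HEAD=main@A [dev=A main=A]
After op 9 (reset): HEAD=main@C [dev=A main=C]
After op 10 (branch): HEAD=main@C [dev=A feat=C main=C]
After op 11 (reset): HEAD=main@D [dev=A feat=C main=D]
ancestors(feat=C): ['A', 'C']
ancestors(main=D): ['A', 'C', 'D']
common: ['A', 'C']

Answer: C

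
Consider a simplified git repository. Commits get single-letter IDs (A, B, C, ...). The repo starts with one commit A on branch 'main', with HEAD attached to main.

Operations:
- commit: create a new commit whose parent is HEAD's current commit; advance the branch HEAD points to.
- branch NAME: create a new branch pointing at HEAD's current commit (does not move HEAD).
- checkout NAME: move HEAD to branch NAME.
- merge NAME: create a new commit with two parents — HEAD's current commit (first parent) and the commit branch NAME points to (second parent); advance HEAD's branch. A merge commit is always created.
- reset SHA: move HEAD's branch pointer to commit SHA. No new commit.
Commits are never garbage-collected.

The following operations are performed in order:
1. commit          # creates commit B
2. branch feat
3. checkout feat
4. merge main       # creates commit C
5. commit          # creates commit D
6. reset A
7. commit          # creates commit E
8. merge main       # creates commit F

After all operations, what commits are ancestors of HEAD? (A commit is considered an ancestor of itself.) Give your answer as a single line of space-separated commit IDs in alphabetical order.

After op 1 (commit): HEAD=main@B [main=B]
After op 2 (branch): HEAD=main@B [feat=B main=B]
After op 3 (checkout): HEAD=feat@B [feat=B main=B]
After op 4 (merge): HEAD=feat@C [feat=C main=B]
After op 5 (commit): HEAD=feat@D [feat=D main=B]
After op 6 (reset): HEAD=feat@A [feat=A main=B]
After op 7 (commit): HEAD=feat@E [feat=E main=B]
After op 8 (merge): HEAD=feat@F [feat=F main=B]

Answer: A B E F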